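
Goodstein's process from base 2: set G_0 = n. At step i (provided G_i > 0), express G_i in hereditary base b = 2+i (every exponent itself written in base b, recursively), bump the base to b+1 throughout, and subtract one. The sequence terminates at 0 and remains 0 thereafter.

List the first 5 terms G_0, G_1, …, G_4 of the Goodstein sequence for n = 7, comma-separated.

G_0 = 7. HB_2(7) = 2^2 + 2 + 1. Bump = 31. G_1 = 30.
G_1 = 30. HB_3(30) = 3^3 + 3. Bump = 260. G_2 = 259.
G_2 = 259. HB_4(259) = 4^4 + 3. Bump = 3128. G_3 = 3127.
G_3 = 3127. HB_5(3127) = 5^5 + 2. Bump = 46658. G_4 = 46657.

7, 30, 259, 3127, 46657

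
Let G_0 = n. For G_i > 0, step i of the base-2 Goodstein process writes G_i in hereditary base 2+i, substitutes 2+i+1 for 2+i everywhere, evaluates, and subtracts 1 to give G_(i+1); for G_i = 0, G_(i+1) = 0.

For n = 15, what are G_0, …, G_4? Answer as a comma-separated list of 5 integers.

15, 111, 1283, 18752, 326593

[0] 15 ≡ 2^(2 + 1) + 2^2 + 2 + 1 (base 2). Lift 3: 112. −1: 111.
[1] 111 ≡ 3^(3 + 1) + 3^3 + 3 (base 3). Lift 4: 1284. −1: 1283.
[2] 1283 ≡ 4^(4 + 1) + 4^4 + 3 (base 4). Lift 5: 18753. −1: 18752.
[3] 18752 ≡ 5^(5 + 1) + 5^5 + 2 (base 5). Lift 6: 326594. −1: 326593.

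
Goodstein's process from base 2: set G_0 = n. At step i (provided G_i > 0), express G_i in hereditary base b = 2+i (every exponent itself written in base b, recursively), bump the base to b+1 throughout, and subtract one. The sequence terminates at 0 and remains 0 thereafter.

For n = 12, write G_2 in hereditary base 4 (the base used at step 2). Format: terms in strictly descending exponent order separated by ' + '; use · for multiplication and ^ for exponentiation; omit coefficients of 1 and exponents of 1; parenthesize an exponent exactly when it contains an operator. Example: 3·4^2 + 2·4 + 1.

4^(4 + 1) + 2·4^2 + 2·4 + 1

i=0: 12 = 2^(2 + 1) + 2^2 (b=2); 2→3: 3^(3 + 1) + 3^3 = 108; 108−1 = 107
i=1: 107 = 3^(3 + 1) + 2·3^2 + 2·3 + 2 (b=3); 3→4: 4^(4 + 1) + 2·4^2 + 2·4 + 2 = 1066; 1066−1 = 1065
i=2: 1065 = 4^(4 + 1) + 2·4^2 + 2·4 + 1 (b=4); 4→5: 5^(5 + 1) + 2·5^2 + 2·5 + 1 = 15686; 15686−1 = 15685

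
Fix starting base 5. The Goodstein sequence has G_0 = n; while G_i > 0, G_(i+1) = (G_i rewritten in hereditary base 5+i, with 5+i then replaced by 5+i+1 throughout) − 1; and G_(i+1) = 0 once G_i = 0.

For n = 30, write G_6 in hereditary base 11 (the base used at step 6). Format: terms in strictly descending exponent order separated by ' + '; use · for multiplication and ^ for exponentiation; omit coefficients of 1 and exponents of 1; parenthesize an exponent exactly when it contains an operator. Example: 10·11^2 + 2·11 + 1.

11^2

base 5: 30 = 5^2 + 5; at 6: 6^2 + 6 = 42; next = 41
base 6: 41 = 6^2 + 5; at 7: 7^2 + 5 = 54; next = 53
base 7: 53 = 7^2 + 4; at 8: 8^2 + 4 = 68; next = 67
base 8: 67 = 8^2 + 3; at 9: 9^2 + 3 = 84; next = 83
base 9: 83 = 9^2 + 2; at 10: 10^2 + 2 = 102; next = 101
base 10: 101 = 10^2 + 1; at 11: 11^2 + 1 = 122; next = 121
base 11: 121 = 11^2; at 12: 12^2 = 144; next = 143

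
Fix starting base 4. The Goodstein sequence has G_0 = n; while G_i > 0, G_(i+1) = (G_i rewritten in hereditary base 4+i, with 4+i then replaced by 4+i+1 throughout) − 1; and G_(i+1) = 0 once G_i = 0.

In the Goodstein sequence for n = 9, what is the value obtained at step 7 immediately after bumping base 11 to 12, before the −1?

i=0: 9 = 2·4 + 1 (b=4); 4→5: 2·5 + 1 = 11; 11−1 = 10
i=1: 10 = 2·5 (b=5); 5→6: 2·6 = 12; 12−1 = 11
i=2: 11 = 6 + 5 (b=6); 6→7: 7 + 5 = 12; 12−1 = 11
i=3: 11 = 7 + 4 (b=7); 7→8: 8 + 4 = 12; 12−1 = 11
i=4: 11 = 8 + 3 (b=8); 8→9: 9 + 3 = 12; 12−1 = 11
i=5: 11 = 9 + 2 (b=9); 9→10: 10 + 2 = 12; 12−1 = 11
i=6: 11 = 10 + 1 (b=10); 10→11: 11 + 1 = 12; 12−1 = 11

12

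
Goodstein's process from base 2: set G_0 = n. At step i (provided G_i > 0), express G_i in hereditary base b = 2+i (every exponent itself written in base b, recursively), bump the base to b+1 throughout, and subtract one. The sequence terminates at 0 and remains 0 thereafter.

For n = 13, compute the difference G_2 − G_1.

i=0: 13 = 2^(2 + 1) + 2^2 + 1 (b=2); 2→3: 3^(3 + 1) + 3^3 + 1 = 109; 109−1 = 108
i=1: 108 = 3^(3 + 1) + 3^3 (b=3); 3→4: 4^(4 + 1) + 4^4 = 1280; 1280−1 = 1279

1171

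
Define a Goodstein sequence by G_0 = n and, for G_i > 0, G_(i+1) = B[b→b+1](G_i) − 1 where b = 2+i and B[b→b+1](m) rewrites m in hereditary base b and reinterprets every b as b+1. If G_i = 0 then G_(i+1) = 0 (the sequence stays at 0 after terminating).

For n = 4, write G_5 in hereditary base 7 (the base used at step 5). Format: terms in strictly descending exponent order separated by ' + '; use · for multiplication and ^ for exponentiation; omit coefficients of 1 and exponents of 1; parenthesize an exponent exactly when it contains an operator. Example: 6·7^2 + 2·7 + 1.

[0] 4 ≡ 2^2 (base 2). Lift 3: 27. −1: 26.
[1] 26 ≡ 2·3^2 + 2·3 + 2 (base 3). Lift 4: 42. −1: 41.
[2] 41 ≡ 2·4^2 + 2·4 + 1 (base 4). Lift 5: 61. −1: 60.
[3] 60 ≡ 2·5^2 + 2·5 (base 5). Lift 6: 84. −1: 83.
[4] 83 ≡ 2·6^2 + 6 + 5 (base 6). Lift 7: 110. −1: 109.
[5] 109 ≡ 2·7^2 + 7 + 4 (base 7). Lift 8: 140. −1: 139.

2·7^2 + 7 + 4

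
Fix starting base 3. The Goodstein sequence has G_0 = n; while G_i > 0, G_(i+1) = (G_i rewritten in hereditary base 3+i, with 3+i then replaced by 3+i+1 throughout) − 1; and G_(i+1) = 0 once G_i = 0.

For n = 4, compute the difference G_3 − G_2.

-1

G_0=4  [base 3] 3 + 1  →[3↦4]→  4 + 1 = 5  −1 ⇒ G_1=4
G_1=4  [base 4] 4  →[4↦5]→  5 = 5  −1 ⇒ G_2=4
G_2=4  [base 5] 4  →[5↦6]→  4 = 4  −1 ⇒ G_3=3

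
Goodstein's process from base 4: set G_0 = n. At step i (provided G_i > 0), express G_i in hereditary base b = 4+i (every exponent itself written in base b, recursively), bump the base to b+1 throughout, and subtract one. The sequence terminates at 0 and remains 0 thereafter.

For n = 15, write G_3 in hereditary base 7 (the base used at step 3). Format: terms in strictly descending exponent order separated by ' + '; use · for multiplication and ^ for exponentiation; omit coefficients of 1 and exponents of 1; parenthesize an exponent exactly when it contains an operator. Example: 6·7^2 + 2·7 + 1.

base 4: 15 = 3·4 + 3; at 5: 3·5 + 3 = 18; next = 17
base 5: 17 = 3·5 + 2; at 6: 3·6 + 2 = 20; next = 19
base 6: 19 = 3·6 + 1; at 7: 3·7 + 1 = 22; next = 21
base 7: 21 = 3·7; at 8: 3·8 = 24; next = 23

3·7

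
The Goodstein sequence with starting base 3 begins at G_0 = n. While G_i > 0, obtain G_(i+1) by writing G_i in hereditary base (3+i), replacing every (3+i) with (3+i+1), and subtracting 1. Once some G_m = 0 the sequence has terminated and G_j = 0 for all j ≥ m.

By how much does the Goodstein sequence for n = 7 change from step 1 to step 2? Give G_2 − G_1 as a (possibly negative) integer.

step 0: 7 = 2·3 + 1; sub 4 for 3: 2·4 + 1; = 9; G_1 = 9−1 = 8
step 1: 8 = 2·4; sub 5 for 4: 2·5; = 10; G_2 = 10−1 = 9

1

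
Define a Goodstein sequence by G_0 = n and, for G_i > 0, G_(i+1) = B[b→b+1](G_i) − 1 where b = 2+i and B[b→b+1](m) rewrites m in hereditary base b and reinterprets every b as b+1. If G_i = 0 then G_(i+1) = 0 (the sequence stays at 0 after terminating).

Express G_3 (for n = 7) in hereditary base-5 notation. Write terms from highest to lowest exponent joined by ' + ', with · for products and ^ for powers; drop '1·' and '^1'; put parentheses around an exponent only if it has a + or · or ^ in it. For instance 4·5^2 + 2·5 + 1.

5^5 + 2

G_0=7  [base 2] 2^2 + 2 + 1  →[2↦3]→  3^3 + 3 + 1 = 31  −1 ⇒ G_1=30
G_1=30  [base 3] 3^3 + 3  →[3↦4]→  4^4 + 4 = 260  −1 ⇒ G_2=259
G_2=259  [base 4] 4^4 + 3  →[4↦5]→  5^5 + 3 = 3128  −1 ⇒ G_3=3127
G_3=3127  [base 5] 5^5 + 2  →[5↦6]→  6^6 + 2 = 46658  −1 ⇒ G_4=46657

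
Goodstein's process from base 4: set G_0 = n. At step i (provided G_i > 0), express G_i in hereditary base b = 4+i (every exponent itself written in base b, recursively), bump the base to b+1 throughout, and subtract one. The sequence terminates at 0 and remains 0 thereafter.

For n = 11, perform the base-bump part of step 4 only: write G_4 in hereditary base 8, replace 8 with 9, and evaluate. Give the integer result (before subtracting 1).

G_0 = 11. HB_4(11) = 2·4 + 3. Bump = 13. G_1 = 12.
G_1 = 12. HB_5(12) = 2·5 + 2. Bump = 14. G_2 = 13.
G_2 = 13. HB_6(13) = 2·6 + 1. Bump = 15. G_3 = 14.
G_3 = 14. HB_7(14) = 2·7. Bump = 16. G_4 = 15.
G_4 = 15. HB_8(15) = 8 + 7. Bump = 16. G_5 = 15.

16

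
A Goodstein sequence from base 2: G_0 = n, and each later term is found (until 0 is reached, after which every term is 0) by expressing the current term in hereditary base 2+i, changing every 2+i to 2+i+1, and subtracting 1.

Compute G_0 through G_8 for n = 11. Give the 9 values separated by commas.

11, 84, 1027, 15627, 279937, 5764801, 134217727, 2749609302, 70077777775

i=0: 11 = 2^(2 + 1) + 2 + 1 (b=2); 2→3: 3^(3 + 1) + 3 + 1 = 85; 85−1 = 84
i=1: 84 = 3^(3 + 1) + 3 (b=3); 3→4: 4^(4 + 1) + 4 = 1028; 1028−1 = 1027
i=2: 1027 = 4^(4 + 1) + 3 (b=4); 4→5: 5^(5 + 1) + 3 = 15628; 15628−1 = 15627
i=3: 15627 = 5^(5 + 1) + 2 (b=5); 5→6: 6^(6 + 1) + 2 = 279938; 279938−1 = 279937
i=4: 279937 = 6^(6 + 1) + 1 (b=6); 6→7: 7^(7 + 1) + 1 = 5764802; 5764802−1 = 5764801
i=5: 5764801 = 7^(7 + 1) (b=7); 7→8: 8^(8 + 1) = 134217728; 134217728−1 = 134217727
i=6: 134217727 = 7·8^8 + 7·8^7 + 7·8^6 + 7·8^5 + 7·8^4 + 7·8^3 + 7·8^2 + 7·8 + 7 (b=8); 8→9: 7·9^9 + 7·9^7 + 7·9^6 + 7·9^5 + 7·9^4 + 7·9^3 + 7·9^2 + 7·9 + 7 = 2749609303; 2749609303−1 = 2749609302
i=7: 2749609302 = 7·9^9 + 7·9^7 + 7·9^6 + 7·9^5 + 7·9^4 + 7·9^3 + 7·9^2 + 7·9 + 6 (b=9); 9→10: 7·10^10 + 7·10^7 + 7·10^6 + 7·10^5 + 7·10^4 + 7·10^3 + 7·10^2 + 7·10 + 6 = 70077777776; 70077777776−1 = 70077777775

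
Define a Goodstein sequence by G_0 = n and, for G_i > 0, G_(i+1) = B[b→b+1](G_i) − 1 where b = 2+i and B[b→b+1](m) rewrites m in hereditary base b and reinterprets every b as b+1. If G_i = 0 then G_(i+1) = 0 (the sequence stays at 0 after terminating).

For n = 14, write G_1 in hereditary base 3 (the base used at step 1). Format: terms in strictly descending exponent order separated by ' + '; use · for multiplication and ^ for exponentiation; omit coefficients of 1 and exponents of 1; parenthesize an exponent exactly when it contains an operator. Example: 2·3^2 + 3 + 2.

14 —HB2→ 2^(2 + 1) + 2^2 + 2 —bump→ 3^(3 + 1) + 3^3 + 3 = 111 —(−1)→ 110
110 —HB3→ 3^(3 + 1) + 3^3 + 2 —bump→ 4^(4 + 1) + 4^4 + 2 = 1282 —(−1)→ 1281

3^(3 + 1) + 3^3 + 2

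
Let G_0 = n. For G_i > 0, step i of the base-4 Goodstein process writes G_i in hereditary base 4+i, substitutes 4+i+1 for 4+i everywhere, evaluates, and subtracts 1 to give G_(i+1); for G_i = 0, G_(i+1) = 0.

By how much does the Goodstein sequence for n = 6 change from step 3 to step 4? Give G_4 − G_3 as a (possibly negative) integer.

-1

G_0=6  [base 4] 4 + 2  →[4↦5]→  5 + 2 = 7  −1 ⇒ G_1=6
G_1=6  [base 5] 5 + 1  →[5↦6]→  6 + 1 = 7  −1 ⇒ G_2=6
G_2=6  [base 6] 6  →[6↦7]→  7 = 7  −1 ⇒ G_3=6
G_3=6  [base 7] 6  →[7↦8]→  6 = 6  −1 ⇒ G_4=5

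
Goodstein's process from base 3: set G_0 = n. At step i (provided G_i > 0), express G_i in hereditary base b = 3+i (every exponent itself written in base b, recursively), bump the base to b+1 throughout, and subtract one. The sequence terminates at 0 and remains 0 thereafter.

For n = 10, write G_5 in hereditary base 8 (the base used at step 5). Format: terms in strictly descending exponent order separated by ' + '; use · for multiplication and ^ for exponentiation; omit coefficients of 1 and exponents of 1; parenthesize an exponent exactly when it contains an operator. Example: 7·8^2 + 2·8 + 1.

step 0: 10 = 3^2 + 1; sub 4 for 3: 4^2 + 1; = 17; G_1 = 17−1 = 16
step 1: 16 = 4^2; sub 5 for 4: 5^2; = 25; G_2 = 25−1 = 24
step 2: 24 = 4·5 + 4; sub 6 for 5: 4·6 + 4; = 28; G_3 = 28−1 = 27
step 3: 27 = 4·6 + 3; sub 7 for 6: 4·7 + 3; = 31; G_4 = 31−1 = 30
step 4: 30 = 4·7 + 2; sub 8 for 7: 4·8 + 2; = 34; G_5 = 34−1 = 33
step 5: 33 = 4·8 + 1; sub 9 for 8: 4·9 + 1; = 37; G_6 = 37−1 = 36

4·8 + 1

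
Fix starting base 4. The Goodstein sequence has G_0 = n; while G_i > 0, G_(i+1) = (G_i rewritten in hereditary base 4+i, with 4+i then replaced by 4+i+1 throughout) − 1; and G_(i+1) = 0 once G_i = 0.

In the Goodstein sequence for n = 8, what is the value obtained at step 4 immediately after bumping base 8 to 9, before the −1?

10

G_0 = 8. HB_4(8) = 2·4. Bump = 10. G_1 = 9.
G_1 = 9. HB_5(9) = 5 + 4. Bump = 10. G_2 = 9.
G_2 = 9. HB_6(9) = 6 + 3. Bump = 10. G_3 = 9.
G_3 = 9. HB_7(9) = 7 + 2. Bump = 10. G_4 = 9.
G_4 = 9. HB_8(9) = 8 + 1. Bump = 10. G_5 = 9.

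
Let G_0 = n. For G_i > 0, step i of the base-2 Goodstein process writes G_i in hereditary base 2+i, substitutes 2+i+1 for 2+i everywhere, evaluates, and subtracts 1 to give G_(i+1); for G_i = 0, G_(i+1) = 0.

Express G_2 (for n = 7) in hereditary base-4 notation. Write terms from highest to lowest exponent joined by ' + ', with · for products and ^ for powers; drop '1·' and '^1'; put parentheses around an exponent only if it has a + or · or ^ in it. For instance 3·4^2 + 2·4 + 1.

4^4 + 3

G_0 = 7. HB_2(7) = 2^2 + 2 + 1. Bump = 31. G_1 = 30.
G_1 = 30. HB_3(30) = 3^3 + 3. Bump = 260. G_2 = 259.
G_2 = 259. HB_4(259) = 4^4 + 3. Bump = 3128. G_3 = 3127.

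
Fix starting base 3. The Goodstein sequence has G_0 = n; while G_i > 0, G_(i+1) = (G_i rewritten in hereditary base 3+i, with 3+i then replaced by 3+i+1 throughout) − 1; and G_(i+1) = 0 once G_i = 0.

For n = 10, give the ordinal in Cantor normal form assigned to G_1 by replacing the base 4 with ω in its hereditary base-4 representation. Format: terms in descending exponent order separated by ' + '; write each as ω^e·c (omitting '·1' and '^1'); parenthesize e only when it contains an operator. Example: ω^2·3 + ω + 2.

ω^2

step 0: 10 = 3^2 + 1; sub 4 for 3: 4^2 + 1; = 17; G_1 = 17−1 = 16
step 1: 16 = 4^2; sub 5 for 4: 5^2; = 25; G_2 = 25−1 = 24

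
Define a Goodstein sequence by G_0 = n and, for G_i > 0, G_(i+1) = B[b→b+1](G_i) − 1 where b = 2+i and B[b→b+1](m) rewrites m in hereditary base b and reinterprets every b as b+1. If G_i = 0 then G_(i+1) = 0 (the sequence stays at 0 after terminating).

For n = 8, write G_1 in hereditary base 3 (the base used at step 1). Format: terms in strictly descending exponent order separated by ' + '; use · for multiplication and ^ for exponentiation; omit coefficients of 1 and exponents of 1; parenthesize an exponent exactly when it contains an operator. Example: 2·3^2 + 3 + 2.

2·3^3 + 2·3^2 + 2·3 + 2

8 —HB2→ 2^(2 + 1) —bump→ 3^(3 + 1) = 81 —(−1)→ 80
80 —HB3→ 2·3^3 + 2·3^2 + 2·3 + 2 —bump→ 2·4^4 + 2·4^2 + 2·4 + 2 = 554 —(−1)→ 553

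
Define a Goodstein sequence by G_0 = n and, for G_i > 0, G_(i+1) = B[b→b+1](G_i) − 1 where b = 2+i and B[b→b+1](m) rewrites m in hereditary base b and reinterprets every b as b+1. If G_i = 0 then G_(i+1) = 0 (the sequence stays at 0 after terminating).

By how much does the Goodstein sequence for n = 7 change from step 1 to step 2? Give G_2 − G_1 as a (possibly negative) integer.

229

i=0: 7 = 2^2 + 2 + 1 (b=2); 2→3: 3^3 + 3 + 1 = 31; 31−1 = 30
i=1: 30 = 3^3 + 3 (b=3); 3→4: 4^4 + 4 = 260; 260−1 = 259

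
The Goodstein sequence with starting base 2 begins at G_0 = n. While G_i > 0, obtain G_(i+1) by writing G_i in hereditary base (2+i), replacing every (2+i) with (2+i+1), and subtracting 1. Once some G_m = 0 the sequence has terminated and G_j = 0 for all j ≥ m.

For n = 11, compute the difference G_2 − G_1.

943

11 —HB2→ 2^(2 + 1) + 2 + 1 —bump→ 3^(3 + 1) + 3 + 1 = 85 —(−1)→ 84
84 —HB3→ 3^(3 + 1) + 3 —bump→ 4^(4 + 1) + 4 = 1028 —(−1)→ 1027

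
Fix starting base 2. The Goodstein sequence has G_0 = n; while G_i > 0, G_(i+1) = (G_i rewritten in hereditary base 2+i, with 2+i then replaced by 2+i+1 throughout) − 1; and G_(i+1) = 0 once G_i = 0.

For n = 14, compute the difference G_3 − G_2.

17469

i=0: 14 = 2^(2 + 1) + 2^2 + 2 (b=2); 2→3: 3^(3 + 1) + 3^3 + 3 = 111; 111−1 = 110
i=1: 110 = 3^(3 + 1) + 3^3 + 2 (b=3); 3→4: 4^(4 + 1) + 4^4 + 2 = 1282; 1282−1 = 1281
i=2: 1281 = 4^(4 + 1) + 4^4 + 1 (b=4); 4→5: 5^(5 + 1) + 5^5 + 1 = 18751; 18751−1 = 18750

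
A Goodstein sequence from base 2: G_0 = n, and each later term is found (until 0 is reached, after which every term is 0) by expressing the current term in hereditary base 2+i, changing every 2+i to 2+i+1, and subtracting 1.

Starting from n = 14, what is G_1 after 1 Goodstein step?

110

G_0=14  [base 2] 2^(2 + 1) + 2^2 + 2  →[2↦3]→  3^(3 + 1) + 3^3 + 3 = 111  −1 ⇒ G_1=110
G_1=110  [base 3] 3^(3 + 1) + 3^3 + 2  →[3↦4]→  4^(4 + 1) + 4^4 + 2 = 1282  −1 ⇒ G_2=1281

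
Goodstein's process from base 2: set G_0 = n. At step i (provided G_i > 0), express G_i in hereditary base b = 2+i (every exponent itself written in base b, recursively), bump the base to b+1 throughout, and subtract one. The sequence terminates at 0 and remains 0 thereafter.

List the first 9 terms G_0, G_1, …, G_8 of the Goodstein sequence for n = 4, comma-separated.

base 2: 4 = 2^2; at 3: 3^3 = 27; next = 26
base 3: 26 = 2·3^2 + 2·3 + 2; at 4: 2·4^2 + 2·4 + 2 = 42; next = 41
base 4: 41 = 2·4^2 + 2·4 + 1; at 5: 2·5^2 + 2·5 + 1 = 61; next = 60
base 5: 60 = 2·5^2 + 2·5; at 6: 2·6^2 + 2·6 = 84; next = 83
base 6: 83 = 2·6^2 + 6 + 5; at 7: 2·7^2 + 7 + 5 = 110; next = 109
base 7: 109 = 2·7^2 + 7 + 4; at 8: 2·8^2 + 8 + 4 = 140; next = 139
base 8: 139 = 2·8^2 + 8 + 3; at 9: 2·9^2 + 9 + 3 = 174; next = 173
base 9: 173 = 2·9^2 + 9 + 2; at 10: 2·10^2 + 10 + 2 = 212; next = 211

4, 26, 41, 60, 83, 109, 139, 173, 211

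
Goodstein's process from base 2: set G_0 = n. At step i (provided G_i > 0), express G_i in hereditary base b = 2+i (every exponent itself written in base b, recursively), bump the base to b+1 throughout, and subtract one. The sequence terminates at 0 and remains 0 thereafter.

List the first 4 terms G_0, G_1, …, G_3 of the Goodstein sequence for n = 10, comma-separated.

i=0: 10 = 2^(2 + 1) + 2 (b=2); 2→3: 3^(3 + 1) + 3 = 84; 84−1 = 83
i=1: 83 = 3^(3 + 1) + 2 (b=3); 3→4: 4^(4 + 1) + 2 = 1026; 1026−1 = 1025
i=2: 1025 = 4^(4 + 1) + 1 (b=4); 4→5: 5^(5 + 1) + 1 = 15626; 15626−1 = 15625

10, 83, 1025, 15625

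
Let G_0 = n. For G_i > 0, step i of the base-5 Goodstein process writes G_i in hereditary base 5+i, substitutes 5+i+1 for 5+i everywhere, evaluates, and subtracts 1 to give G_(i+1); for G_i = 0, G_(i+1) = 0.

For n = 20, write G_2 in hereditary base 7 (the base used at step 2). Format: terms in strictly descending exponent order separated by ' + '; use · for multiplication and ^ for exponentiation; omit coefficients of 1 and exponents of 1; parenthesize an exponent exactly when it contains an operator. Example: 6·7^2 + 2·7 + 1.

base 5: 20 = 4·5; at 6: 4·6 = 24; next = 23
base 6: 23 = 3·6 + 5; at 7: 3·7 + 5 = 26; next = 25
base 7: 25 = 3·7 + 4; at 8: 3·8 + 4 = 28; next = 27

3·7 + 4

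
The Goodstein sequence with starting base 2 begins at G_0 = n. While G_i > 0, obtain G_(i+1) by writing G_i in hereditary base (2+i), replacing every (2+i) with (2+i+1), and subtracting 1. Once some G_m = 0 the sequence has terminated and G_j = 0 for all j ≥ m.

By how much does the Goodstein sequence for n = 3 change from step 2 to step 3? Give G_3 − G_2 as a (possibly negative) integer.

i=0: 3 = 2 + 1 (b=2); 2→3: 3 + 1 = 4; 4−1 = 3
i=1: 3 = 3 (b=3); 3→4: 4 = 4; 4−1 = 3
i=2: 3 = 3 (b=4); 4→5: 3 = 3; 3−1 = 2

-1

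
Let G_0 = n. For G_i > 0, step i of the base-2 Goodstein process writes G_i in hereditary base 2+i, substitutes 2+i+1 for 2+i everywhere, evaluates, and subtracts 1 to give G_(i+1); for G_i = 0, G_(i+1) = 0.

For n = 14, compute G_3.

G_0 = 14. HB_2(14) = 2^(2 + 1) + 2^2 + 2. Bump = 111. G_1 = 110.
G_1 = 110. HB_3(110) = 3^(3 + 1) + 3^3 + 2. Bump = 1282. G_2 = 1281.
G_2 = 1281. HB_4(1281) = 4^(4 + 1) + 4^4 + 1. Bump = 18751. G_3 = 18750.
G_3 = 18750. HB_5(18750) = 5^(5 + 1) + 5^5. Bump = 326592. G_4 = 326591.

18750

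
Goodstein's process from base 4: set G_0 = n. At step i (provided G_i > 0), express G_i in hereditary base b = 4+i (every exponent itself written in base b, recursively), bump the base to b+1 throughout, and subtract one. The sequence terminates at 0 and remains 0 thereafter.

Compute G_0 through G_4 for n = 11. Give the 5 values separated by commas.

step 0: 11 = 2·4 + 3; sub 5 for 4: 2·5 + 3; = 13; G_1 = 13−1 = 12
step 1: 12 = 2·5 + 2; sub 6 for 5: 2·6 + 2; = 14; G_2 = 14−1 = 13
step 2: 13 = 2·6 + 1; sub 7 for 6: 2·7 + 1; = 15; G_3 = 15−1 = 14
step 3: 14 = 2·7; sub 8 for 7: 2·8; = 16; G_4 = 16−1 = 15

11, 12, 13, 14, 15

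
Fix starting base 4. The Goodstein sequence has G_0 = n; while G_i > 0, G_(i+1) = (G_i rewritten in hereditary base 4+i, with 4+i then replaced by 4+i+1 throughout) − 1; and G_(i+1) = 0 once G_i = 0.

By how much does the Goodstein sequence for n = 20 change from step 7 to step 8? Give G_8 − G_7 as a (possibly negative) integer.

step 0: 20 = 4^2 + 4; sub 5 for 4: 5^2 + 5; = 30; G_1 = 30−1 = 29
step 1: 29 = 5^2 + 4; sub 6 for 5: 6^2 + 4; = 40; G_2 = 40−1 = 39
step 2: 39 = 6^2 + 3; sub 7 for 6: 7^2 + 3; = 52; G_3 = 52−1 = 51
step 3: 51 = 7^2 + 2; sub 8 for 7: 8^2 + 2; = 66; G_4 = 66−1 = 65
step 4: 65 = 8^2 + 1; sub 9 for 8: 9^2 + 1; = 82; G_5 = 82−1 = 81
step 5: 81 = 9^2; sub 10 for 9: 10^2; = 100; G_6 = 100−1 = 99
step 6: 99 = 9·10 + 9; sub 11 for 10: 9·11 + 9; = 108; G_7 = 108−1 = 107
step 7: 107 = 9·11 + 8; sub 12 for 11: 9·12 + 8; = 116; G_8 = 116−1 = 115

8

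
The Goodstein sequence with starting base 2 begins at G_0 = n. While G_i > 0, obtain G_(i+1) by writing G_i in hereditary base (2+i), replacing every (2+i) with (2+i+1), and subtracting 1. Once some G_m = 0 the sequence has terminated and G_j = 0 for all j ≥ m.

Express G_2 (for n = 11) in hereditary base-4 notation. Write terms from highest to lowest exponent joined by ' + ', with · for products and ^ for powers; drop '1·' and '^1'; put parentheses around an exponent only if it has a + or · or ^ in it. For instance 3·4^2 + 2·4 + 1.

4^(4 + 1) + 3

11 —HB2→ 2^(2 + 1) + 2 + 1 —bump→ 3^(3 + 1) + 3 + 1 = 85 —(−1)→ 84
84 —HB3→ 3^(3 + 1) + 3 —bump→ 4^(4 + 1) + 4 = 1028 —(−1)→ 1027
1027 —HB4→ 4^(4 + 1) + 3 —bump→ 5^(5 + 1) + 3 = 15628 —(−1)→ 15627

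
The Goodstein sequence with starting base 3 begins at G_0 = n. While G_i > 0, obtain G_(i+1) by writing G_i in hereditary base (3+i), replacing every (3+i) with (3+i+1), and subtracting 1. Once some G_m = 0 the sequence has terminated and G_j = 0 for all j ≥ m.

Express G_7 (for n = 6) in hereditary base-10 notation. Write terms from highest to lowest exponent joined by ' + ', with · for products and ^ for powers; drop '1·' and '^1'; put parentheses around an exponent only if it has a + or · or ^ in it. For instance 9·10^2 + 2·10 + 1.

6 —HB3→ 2·3 —bump→ 2·4 = 8 —(−1)→ 7
7 —HB4→ 4 + 3 —bump→ 5 + 3 = 8 —(−1)→ 7
7 —HB5→ 5 + 2 —bump→ 6 + 2 = 8 —(−1)→ 7
7 —HB6→ 6 + 1 —bump→ 7 + 1 = 8 —(−1)→ 7
7 —HB7→ 7 —bump→ 8 = 8 —(−1)→ 7
7 —HB8→ 7 —bump→ 7 = 7 —(−1)→ 6
6 —HB9→ 6 —bump→ 6 = 6 —(−1)→ 5

5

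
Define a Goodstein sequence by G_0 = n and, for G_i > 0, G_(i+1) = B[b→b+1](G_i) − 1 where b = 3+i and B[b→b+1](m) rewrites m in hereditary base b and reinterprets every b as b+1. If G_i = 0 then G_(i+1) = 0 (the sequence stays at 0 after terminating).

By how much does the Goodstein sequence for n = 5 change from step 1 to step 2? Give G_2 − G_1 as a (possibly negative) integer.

G_0=5  [base 3] 3 + 2  →[3↦4]→  4 + 2 = 6  −1 ⇒ G_1=5
G_1=5  [base 4] 4 + 1  →[4↦5]→  5 + 1 = 6  −1 ⇒ G_2=5

0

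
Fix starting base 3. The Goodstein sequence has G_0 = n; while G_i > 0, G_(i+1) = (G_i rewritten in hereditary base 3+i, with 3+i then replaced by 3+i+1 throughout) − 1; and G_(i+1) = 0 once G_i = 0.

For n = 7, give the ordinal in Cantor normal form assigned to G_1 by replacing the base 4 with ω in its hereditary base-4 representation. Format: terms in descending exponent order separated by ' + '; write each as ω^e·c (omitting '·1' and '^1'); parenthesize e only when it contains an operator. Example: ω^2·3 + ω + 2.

ω·2

G_0 = 7. HB_3(7) = 2·3 + 1. Bump = 9. G_1 = 8.
G_1 = 8. HB_4(8) = 2·4. Bump = 10. G_2 = 9.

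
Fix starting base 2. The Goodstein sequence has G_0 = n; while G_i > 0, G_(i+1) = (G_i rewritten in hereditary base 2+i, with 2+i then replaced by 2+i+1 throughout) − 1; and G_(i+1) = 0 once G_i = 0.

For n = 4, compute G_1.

step 0: 4 = 2^2; sub 3 for 2: 3^3; = 27; G_1 = 27−1 = 26
step 1: 26 = 2·3^2 + 2·3 + 2; sub 4 for 3: 2·4^2 + 2·4 + 2; = 42; G_2 = 42−1 = 41

26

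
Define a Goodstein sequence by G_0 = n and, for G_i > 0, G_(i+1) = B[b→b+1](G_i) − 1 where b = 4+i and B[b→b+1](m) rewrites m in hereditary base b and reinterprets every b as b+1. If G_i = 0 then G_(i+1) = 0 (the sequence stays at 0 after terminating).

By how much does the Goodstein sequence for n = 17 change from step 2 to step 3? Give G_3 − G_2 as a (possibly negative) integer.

4

G_0 = 17. HB_4(17) = 4^2 + 1. Bump = 26. G_1 = 25.
G_1 = 25. HB_5(25) = 5^2. Bump = 36. G_2 = 35.
G_2 = 35. HB_6(35) = 5·6 + 5. Bump = 40. G_3 = 39.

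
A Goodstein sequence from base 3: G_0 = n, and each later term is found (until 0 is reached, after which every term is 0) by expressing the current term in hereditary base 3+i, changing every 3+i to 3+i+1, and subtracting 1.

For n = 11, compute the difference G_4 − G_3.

4

i=0: 11 = 3^2 + 2 (b=3); 3→4: 4^2 + 2 = 18; 18−1 = 17
i=1: 17 = 4^2 + 1 (b=4); 4→5: 5^2 + 1 = 26; 26−1 = 25
i=2: 25 = 5^2 (b=5); 5→6: 6^2 = 36; 36−1 = 35
i=3: 35 = 5·6 + 5 (b=6); 6→7: 5·7 + 5 = 40; 40−1 = 39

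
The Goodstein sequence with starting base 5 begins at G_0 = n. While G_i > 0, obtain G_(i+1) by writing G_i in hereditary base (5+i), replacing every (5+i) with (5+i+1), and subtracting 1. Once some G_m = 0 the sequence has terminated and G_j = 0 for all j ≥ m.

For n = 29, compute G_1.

39

i=0: 29 = 5^2 + 4 (b=5); 5→6: 6^2 + 4 = 40; 40−1 = 39
i=1: 39 = 6^2 + 3 (b=6); 6→7: 7^2 + 3 = 52; 52−1 = 51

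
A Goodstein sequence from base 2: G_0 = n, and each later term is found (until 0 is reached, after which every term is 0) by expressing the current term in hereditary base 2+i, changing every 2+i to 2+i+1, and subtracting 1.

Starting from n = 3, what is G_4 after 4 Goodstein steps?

1

(0) 3|_2 = 2 + 1 ↦ 3 + 1|_3 = 4 ⇒ 3
(1) 3|_3 = 3 ↦ 4|_4 = 4 ⇒ 3
(2) 3|_4 = 3 ↦ 3|_5 = 3 ⇒ 2
(3) 2|_5 = 2 ↦ 2|_6 = 2 ⇒ 1
(4) 1|_6 = 1 ↦ 1|_7 = 1 ⇒ 0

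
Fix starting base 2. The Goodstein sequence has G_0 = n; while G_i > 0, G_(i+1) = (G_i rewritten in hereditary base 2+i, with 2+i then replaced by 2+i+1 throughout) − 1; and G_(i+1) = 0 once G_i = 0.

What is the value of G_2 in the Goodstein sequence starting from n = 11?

G_0=11  [base 2] 2^(2 + 1) + 2 + 1  →[2↦3]→  3^(3 + 1) + 3 + 1 = 85  −1 ⇒ G_1=84
G_1=84  [base 3] 3^(3 + 1) + 3  →[3↦4]→  4^(4 + 1) + 4 = 1028  −1 ⇒ G_2=1027

1027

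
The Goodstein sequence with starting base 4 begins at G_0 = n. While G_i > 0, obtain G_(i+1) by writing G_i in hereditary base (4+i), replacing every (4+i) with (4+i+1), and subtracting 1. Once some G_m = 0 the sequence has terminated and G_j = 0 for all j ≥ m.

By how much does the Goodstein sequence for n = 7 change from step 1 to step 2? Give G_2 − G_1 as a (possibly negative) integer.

0

(0) 7|_4 = 4 + 3 ↦ 5 + 3|_5 = 8 ⇒ 7
(1) 7|_5 = 5 + 2 ↦ 6 + 2|_6 = 8 ⇒ 7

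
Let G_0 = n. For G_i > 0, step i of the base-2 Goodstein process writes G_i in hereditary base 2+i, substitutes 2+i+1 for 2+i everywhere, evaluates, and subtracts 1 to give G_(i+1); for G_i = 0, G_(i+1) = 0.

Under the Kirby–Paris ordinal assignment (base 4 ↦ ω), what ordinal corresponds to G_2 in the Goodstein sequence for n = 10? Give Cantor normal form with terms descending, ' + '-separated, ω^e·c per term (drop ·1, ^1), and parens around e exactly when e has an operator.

G_0 = 10. HB_2(10) = 2^(2 + 1) + 2. Bump = 84. G_1 = 83.
G_1 = 83. HB_3(83) = 3^(3 + 1) + 2. Bump = 1026. G_2 = 1025.
G_2 = 1025. HB_4(1025) = 4^(4 + 1) + 1. Bump = 15626. G_3 = 15625.

ω^(ω + 1) + 1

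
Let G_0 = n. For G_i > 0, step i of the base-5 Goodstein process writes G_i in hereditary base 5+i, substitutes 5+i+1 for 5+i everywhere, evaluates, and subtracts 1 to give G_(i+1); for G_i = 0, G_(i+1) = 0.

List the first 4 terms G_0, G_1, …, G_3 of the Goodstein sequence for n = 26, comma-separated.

G_0=26  [base 5] 5^2 + 1  →[5↦6]→  6^2 + 1 = 37  −1 ⇒ G_1=36
G_1=36  [base 6] 6^2  →[6↦7]→  7^2 = 49  −1 ⇒ G_2=48
G_2=48  [base 7] 6·7 + 6  →[7↦8]→  6·8 + 6 = 54  −1 ⇒ G_3=53

26, 36, 48, 53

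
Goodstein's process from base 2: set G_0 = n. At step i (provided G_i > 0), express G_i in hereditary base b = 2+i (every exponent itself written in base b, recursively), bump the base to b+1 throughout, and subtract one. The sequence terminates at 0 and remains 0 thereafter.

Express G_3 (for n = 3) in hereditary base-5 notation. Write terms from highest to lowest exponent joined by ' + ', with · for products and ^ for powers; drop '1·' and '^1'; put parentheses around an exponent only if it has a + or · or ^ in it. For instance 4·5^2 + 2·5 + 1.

2

[0] 3 ≡ 2 + 1 (base 2). Lift 3: 4. −1: 3.
[1] 3 ≡ 3 (base 3). Lift 4: 4. −1: 3.
[2] 3 ≡ 3 (base 4). Lift 5: 3. −1: 2.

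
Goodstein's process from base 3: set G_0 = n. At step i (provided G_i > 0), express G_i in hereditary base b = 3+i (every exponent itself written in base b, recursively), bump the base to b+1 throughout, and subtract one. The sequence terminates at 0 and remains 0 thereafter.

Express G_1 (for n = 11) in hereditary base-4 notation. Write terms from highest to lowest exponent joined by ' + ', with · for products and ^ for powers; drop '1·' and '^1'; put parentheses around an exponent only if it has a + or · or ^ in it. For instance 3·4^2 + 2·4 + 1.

(0) 11|_3 = 3^2 + 2 ↦ 4^2 + 2|_4 = 18 ⇒ 17
(1) 17|_4 = 4^2 + 1 ↦ 5^2 + 1|_5 = 26 ⇒ 25

4^2 + 1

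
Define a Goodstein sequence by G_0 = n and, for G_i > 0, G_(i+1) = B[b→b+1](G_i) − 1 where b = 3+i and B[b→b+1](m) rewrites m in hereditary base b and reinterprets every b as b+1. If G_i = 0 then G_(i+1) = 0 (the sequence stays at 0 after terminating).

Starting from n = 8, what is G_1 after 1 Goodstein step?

step 0: 8 = 2·3 + 2; sub 4 for 3: 2·4 + 2; = 10; G_1 = 10−1 = 9
step 1: 9 = 2·4 + 1; sub 5 for 4: 2·5 + 1; = 11; G_2 = 11−1 = 10

9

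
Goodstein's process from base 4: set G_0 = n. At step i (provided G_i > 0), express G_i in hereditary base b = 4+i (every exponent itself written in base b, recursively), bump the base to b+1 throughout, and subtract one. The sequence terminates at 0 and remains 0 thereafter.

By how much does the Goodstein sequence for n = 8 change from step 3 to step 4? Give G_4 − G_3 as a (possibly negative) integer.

i=0: 8 = 2·4 (b=4); 4→5: 2·5 = 10; 10−1 = 9
i=1: 9 = 5 + 4 (b=5); 5→6: 6 + 4 = 10; 10−1 = 9
i=2: 9 = 6 + 3 (b=6); 6→7: 7 + 3 = 10; 10−1 = 9
i=3: 9 = 7 + 2 (b=7); 7→8: 8 + 2 = 10; 10−1 = 9

0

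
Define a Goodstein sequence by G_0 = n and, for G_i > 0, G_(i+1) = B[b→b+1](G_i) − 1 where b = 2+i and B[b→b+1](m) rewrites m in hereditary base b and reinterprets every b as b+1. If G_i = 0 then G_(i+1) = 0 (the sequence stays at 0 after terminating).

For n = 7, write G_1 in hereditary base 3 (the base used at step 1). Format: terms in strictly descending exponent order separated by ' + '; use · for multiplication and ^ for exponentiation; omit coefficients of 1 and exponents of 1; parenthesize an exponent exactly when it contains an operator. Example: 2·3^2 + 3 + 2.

7 —HB2→ 2^2 + 2 + 1 —bump→ 3^3 + 3 + 1 = 31 —(−1)→ 30
30 —HB3→ 3^3 + 3 —bump→ 4^4 + 4 = 260 —(−1)→ 259

3^3 + 3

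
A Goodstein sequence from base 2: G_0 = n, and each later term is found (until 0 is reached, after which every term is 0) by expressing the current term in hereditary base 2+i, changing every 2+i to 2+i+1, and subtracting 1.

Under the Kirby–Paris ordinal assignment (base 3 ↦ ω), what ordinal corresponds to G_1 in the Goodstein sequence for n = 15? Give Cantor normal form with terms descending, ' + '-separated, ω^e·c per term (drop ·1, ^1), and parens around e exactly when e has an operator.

ω^(ω + 1) + ω^ω + ω

G_0 = 15. HB_2(15) = 2^(2 + 1) + 2^2 + 2 + 1. Bump = 112. G_1 = 111.
G_1 = 111. HB_3(111) = 3^(3 + 1) + 3^3 + 3. Bump = 1284. G_2 = 1283.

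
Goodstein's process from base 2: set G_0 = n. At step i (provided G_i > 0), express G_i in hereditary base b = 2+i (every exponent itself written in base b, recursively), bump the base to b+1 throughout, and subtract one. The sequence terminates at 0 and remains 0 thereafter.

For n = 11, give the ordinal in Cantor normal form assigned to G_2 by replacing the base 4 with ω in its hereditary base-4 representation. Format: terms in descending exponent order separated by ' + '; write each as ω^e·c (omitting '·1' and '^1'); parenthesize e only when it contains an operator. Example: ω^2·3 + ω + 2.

step 0: 11 = 2^(2 + 1) + 2 + 1; sub 3 for 2: 3^(3 + 1) + 3 + 1; = 85; G_1 = 85−1 = 84
step 1: 84 = 3^(3 + 1) + 3; sub 4 for 3: 4^(4 + 1) + 4; = 1028; G_2 = 1028−1 = 1027
step 2: 1027 = 4^(4 + 1) + 3; sub 5 for 4: 5^(5 + 1) + 3; = 15628; G_3 = 15628−1 = 15627

ω^(ω + 1) + 3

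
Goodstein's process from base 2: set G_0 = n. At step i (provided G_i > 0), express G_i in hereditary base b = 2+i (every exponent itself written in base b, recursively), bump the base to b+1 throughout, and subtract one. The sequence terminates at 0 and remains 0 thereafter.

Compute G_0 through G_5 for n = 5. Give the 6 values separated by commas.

G_0=5  [base 2] 2^2 + 1  →[2↦3]→  3^3 + 1 = 28  −1 ⇒ G_1=27
G_1=27  [base 3] 3^3  →[3↦4]→  4^4 = 256  −1 ⇒ G_2=255
G_2=255  [base 4] 3·4^3 + 3·4^2 + 3·4 + 3  →[4↦5]→  3·5^3 + 3·5^2 + 3·5 + 3 = 468  −1 ⇒ G_3=467
G_3=467  [base 5] 3·5^3 + 3·5^2 + 3·5 + 2  →[5↦6]→  3·6^3 + 3·6^2 + 3·6 + 2 = 776  −1 ⇒ G_4=775
G_4=775  [base 6] 3·6^3 + 3·6^2 + 3·6 + 1  →[6↦7]→  3·7^3 + 3·7^2 + 3·7 + 1 = 1198  −1 ⇒ G_5=1197

5, 27, 255, 467, 775, 1197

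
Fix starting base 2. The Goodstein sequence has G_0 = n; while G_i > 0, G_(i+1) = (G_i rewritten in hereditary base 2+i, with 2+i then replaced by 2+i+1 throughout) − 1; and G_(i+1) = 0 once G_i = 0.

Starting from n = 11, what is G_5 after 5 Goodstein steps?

(0) 11|_2 = 2^(2 + 1) + 2 + 1 ↦ 3^(3 + 1) + 3 + 1|_3 = 85 ⇒ 84
(1) 84|_3 = 3^(3 + 1) + 3 ↦ 4^(4 + 1) + 4|_4 = 1028 ⇒ 1027
(2) 1027|_4 = 4^(4 + 1) + 3 ↦ 5^(5 + 1) + 3|_5 = 15628 ⇒ 15627
(3) 15627|_5 = 5^(5 + 1) + 2 ↦ 6^(6 + 1) + 2|_6 = 279938 ⇒ 279937
(4) 279937|_6 = 6^(6 + 1) + 1 ↦ 7^(7 + 1) + 1|_7 = 5764802 ⇒ 5764801
(5) 5764801|_7 = 7^(7 + 1) ↦ 8^(8 + 1)|_8 = 134217728 ⇒ 134217727

5764801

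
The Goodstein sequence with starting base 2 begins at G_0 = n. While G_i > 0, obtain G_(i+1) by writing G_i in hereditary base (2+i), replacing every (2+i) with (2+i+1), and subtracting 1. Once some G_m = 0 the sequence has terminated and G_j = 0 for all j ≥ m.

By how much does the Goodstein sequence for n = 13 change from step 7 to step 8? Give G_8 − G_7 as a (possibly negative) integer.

step 0: 13 = 2^(2 + 1) + 2^2 + 1; sub 3 for 2: 3^(3 + 1) + 3^3 + 1; = 109; G_1 = 109−1 = 108
step 1: 108 = 3^(3 + 1) + 3^3; sub 4 for 3: 4^(4 + 1) + 4^4; = 1280; G_2 = 1280−1 = 1279
step 2: 1279 = 4^(4 + 1) + 3·4^3 + 3·4^2 + 3·4 + 3; sub 5 for 4: 5^(5 + 1) + 3·5^3 + 3·5^2 + 3·5 + 3; = 16093; G_3 = 16093−1 = 16092
step 3: 16092 = 5^(5 + 1) + 3·5^3 + 3·5^2 + 3·5 + 2; sub 6 for 5: 6^(6 + 1) + 3·6^3 + 3·6^2 + 3·6 + 2; = 280712; G_4 = 280712−1 = 280711
step 4: 280711 = 6^(6 + 1) + 3·6^3 + 3·6^2 + 3·6 + 1; sub 7 for 6: 7^(7 + 1) + 3·7^3 + 3·7^2 + 3·7 + 1; = 5765999; G_5 = 5765999−1 = 5765998
step 5: 5765998 = 7^(7 + 1) + 3·7^3 + 3·7^2 + 3·7; sub 8 for 7: 8^(8 + 1) + 3·8^3 + 3·8^2 + 3·8; = 134219480; G_6 = 134219480−1 = 134219479
step 6: 134219479 = 8^(8 + 1) + 3·8^3 + 3·8^2 + 2·8 + 7; sub 9 for 8: 9^(9 + 1) + 3·9^3 + 3·9^2 + 2·9 + 7; = 3486786856; G_7 = 3486786856−1 = 3486786855
step 7: 3486786855 = 9^(9 + 1) + 3·9^3 + 3·9^2 + 2·9 + 6; sub 10 for 9: 10^(10 + 1) + 3·10^3 + 3·10^2 + 2·10 + 6; = 100000003326; G_8 = 100000003326−1 = 100000003325

96513216470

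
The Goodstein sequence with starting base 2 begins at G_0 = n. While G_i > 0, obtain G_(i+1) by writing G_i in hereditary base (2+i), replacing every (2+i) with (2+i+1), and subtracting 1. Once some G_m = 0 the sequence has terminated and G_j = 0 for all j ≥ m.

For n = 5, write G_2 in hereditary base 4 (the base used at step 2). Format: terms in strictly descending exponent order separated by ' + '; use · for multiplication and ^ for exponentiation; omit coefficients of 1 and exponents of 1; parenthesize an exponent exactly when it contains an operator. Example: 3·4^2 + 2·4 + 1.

3·4^3 + 3·4^2 + 3·4 + 3

G_0=5  [base 2] 2^2 + 1  →[2↦3]→  3^3 + 1 = 28  −1 ⇒ G_1=27
G_1=27  [base 3] 3^3  →[3↦4]→  4^4 = 256  −1 ⇒ G_2=255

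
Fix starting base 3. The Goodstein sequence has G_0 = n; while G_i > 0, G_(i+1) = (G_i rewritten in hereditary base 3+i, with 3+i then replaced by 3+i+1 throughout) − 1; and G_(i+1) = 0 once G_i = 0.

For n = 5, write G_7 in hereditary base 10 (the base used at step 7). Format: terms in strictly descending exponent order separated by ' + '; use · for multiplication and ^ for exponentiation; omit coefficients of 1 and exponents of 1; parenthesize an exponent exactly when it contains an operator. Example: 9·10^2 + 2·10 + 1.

1

base 3: 5 = 3 + 2; at 4: 4 + 2 = 6; next = 5
base 4: 5 = 4 + 1; at 5: 5 + 1 = 6; next = 5
base 5: 5 = 5; at 6: 6 = 6; next = 5
base 6: 5 = 5; at 7: 5 = 5; next = 4
base 7: 4 = 4; at 8: 4 = 4; next = 3
base 8: 3 = 3; at 9: 3 = 3; next = 2
base 9: 2 = 2; at 10: 2 = 2; next = 1
base 10: 1 = 1; at 11: 1 = 1; next = 0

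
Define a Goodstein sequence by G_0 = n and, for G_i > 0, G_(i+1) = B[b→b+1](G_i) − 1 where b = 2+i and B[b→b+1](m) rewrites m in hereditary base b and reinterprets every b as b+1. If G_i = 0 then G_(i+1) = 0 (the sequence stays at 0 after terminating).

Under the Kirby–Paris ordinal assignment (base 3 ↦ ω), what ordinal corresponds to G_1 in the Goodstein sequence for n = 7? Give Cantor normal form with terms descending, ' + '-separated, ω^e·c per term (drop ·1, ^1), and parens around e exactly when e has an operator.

ω^ω + ω

G_0 = 7. HB_2(7) = 2^2 + 2 + 1. Bump = 31. G_1 = 30.
G_1 = 30. HB_3(30) = 3^3 + 3. Bump = 260. G_2 = 259.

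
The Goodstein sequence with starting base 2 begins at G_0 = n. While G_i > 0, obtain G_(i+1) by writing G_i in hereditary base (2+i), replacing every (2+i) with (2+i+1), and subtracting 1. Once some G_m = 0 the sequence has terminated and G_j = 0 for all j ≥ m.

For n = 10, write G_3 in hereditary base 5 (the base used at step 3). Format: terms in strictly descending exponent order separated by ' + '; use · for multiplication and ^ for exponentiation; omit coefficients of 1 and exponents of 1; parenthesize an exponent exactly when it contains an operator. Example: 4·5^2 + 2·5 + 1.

5^(5 + 1)

(0) 10|_2 = 2^(2 + 1) + 2 ↦ 3^(3 + 1) + 3|_3 = 84 ⇒ 83
(1) 83|_3 = 3^(3 + 1) + 2 ↦ 4^(4 + 1) + 2|_4 = 1026 ⇒ 1025
(2) 1025|_4 = 4^(4 + 1) + 1 ↦ 5^(5 + 1) + 1|_5 = 15626 ⇒ 15625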